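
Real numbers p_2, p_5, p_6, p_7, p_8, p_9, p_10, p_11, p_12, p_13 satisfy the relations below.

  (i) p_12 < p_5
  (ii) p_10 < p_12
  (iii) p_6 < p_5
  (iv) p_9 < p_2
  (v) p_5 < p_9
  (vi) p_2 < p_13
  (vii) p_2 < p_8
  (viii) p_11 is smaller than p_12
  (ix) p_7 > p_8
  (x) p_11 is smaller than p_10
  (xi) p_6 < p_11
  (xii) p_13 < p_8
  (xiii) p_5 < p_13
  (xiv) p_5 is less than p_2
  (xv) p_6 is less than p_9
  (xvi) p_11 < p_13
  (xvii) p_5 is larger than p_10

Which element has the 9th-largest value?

The consecutive relations fix a unique order: p_6 < p_11 < p_10 < p_12 < p_5 < p_9 < p_2 < p_13 < p_8 < p_7.
The 9th largest is p_11.

p_11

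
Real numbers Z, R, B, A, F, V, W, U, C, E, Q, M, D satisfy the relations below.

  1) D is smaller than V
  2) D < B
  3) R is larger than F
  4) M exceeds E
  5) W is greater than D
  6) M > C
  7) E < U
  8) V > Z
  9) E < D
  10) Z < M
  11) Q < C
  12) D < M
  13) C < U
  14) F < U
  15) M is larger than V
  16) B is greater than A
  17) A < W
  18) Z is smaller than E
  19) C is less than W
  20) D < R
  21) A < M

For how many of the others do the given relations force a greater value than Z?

From Z the given relations immediately reach E, V, M.
From those, D, U — 5 in total.
From those, B, W, R — 8 in total.
Nothing else is reachable above Z; 8 in all.

8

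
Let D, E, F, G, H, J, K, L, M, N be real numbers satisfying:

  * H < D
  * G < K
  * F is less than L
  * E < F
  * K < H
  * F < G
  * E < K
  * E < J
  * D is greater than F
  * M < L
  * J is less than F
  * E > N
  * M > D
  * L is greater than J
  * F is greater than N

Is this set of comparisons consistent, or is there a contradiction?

Every relation is compatible with N < E < J < F < G < K < H < D < M < L; the set is consistent.

consistent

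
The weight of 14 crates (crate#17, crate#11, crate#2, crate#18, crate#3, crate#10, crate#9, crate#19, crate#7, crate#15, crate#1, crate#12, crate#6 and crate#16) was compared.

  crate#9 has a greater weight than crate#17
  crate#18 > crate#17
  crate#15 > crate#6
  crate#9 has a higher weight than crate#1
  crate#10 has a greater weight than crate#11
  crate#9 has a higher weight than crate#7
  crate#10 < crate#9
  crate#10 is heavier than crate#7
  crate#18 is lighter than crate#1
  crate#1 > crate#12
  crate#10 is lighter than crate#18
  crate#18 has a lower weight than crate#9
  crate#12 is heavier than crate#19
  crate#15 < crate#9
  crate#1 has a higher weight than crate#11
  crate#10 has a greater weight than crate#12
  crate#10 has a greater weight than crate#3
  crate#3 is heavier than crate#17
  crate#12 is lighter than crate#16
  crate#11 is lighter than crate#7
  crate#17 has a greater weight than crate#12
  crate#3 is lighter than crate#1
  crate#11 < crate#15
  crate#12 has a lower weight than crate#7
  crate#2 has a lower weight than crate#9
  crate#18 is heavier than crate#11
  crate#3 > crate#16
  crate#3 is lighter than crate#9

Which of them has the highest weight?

crate#6 is not greatest since crate#6 < crate#15; crate#19 is not greatest since crate#19 < crate#12; crate#11 is not greatest since crate#11 < crate#18; crate#15 is not greatest since crate#15 < crate#9; crate#12 is not greatest since crate#12 < crate#7; crate#16 is not greatest since crate#16 < crate#3; crate#7 is not greatest since crate#7 < crate#9; crate#17 is not greatest since crate#17 < crate#9; crate#3 is not greatest since crate#3 < crate#1; crate#2 is not greatest since crate#2 < crate#9; crate#10 is not greatest since crate#10 < crate#18; crate#18 is not greatest since crate#18 < crate#9; crate#1 is not greatest since crate#1 < crate#9.
Only crate#9 has nothing above it, so crate#9 is the highest weight.

crate#9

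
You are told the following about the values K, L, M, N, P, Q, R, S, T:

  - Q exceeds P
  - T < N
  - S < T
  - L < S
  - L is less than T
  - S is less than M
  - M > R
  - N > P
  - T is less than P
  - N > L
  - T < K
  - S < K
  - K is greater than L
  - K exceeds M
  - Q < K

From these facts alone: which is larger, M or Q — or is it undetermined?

Following every chain through M: above M we get K; below M we get R, L, S.
Q is not reached, and no chain runs the other way from Q to M.
So the given relations leave the order of M and Q undetermined.

undetermined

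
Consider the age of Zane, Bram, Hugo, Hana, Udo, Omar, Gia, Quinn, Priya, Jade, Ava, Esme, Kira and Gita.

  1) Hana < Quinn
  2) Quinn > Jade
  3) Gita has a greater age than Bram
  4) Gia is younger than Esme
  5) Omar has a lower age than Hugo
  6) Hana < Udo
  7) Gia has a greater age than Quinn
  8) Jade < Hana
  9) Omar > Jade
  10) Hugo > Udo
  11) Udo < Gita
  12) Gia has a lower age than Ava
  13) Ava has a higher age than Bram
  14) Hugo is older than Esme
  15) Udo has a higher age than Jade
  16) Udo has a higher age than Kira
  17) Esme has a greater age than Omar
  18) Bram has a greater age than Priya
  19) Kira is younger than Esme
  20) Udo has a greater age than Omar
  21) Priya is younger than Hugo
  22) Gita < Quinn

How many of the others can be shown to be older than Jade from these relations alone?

From Jade the given relations immediately reach Omar, Hana, Udo, Quinn.
From those, Gita, Gia, Esme, Hugo — 8 in total.
From those, Ava — 9 in total.
Nothing else is reachable above Jade; 9 in all.

9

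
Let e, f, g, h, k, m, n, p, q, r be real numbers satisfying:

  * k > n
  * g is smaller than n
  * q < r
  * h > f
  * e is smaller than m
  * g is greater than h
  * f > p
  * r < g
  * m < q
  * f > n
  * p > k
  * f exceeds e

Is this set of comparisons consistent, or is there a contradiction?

We have h < g stated directly, yet also g < n < k < p < f < h by chaining the others — so g < h. Contradiction.

inconsistent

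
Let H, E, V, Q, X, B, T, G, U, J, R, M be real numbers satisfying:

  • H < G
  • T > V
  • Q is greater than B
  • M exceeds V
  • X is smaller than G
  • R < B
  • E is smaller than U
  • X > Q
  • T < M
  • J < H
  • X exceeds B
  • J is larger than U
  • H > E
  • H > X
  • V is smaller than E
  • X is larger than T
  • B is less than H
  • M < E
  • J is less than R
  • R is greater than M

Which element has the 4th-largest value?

Q

The consecutive relations fix a unique order: V < T < M < E < U < J < R < B < Q < X < H < G.
The 4th largest is Q.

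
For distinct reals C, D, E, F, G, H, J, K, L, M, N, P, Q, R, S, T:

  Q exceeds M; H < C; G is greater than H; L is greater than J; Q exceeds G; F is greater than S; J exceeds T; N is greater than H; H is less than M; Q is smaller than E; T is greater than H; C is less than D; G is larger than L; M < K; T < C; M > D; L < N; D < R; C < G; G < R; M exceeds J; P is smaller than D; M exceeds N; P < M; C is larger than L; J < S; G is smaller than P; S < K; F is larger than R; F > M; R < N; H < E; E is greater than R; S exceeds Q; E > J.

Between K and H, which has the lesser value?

H < T and T < J give H < J.
Then J < L extends the chain to L.
With L < C: H < T < J < L < C.
Then C < G extends the chain to G.
With G < P: H < T < J < L < C < G < P.
Then P < D extends the chain to D.
With D < R: H < T < J < L < C < G < P < D < R.
With R < N: H < T < J < L < C < G < P < D < R < N.
Then N < M extends the chain to M.
Then M < Q extends the chain to Q.
With Q < S: H < T < J < L < C < G < P < D < R < N < M < Q < S.
Then S < K extends the chain to K.
So H < K; H is the smaller of the two.

H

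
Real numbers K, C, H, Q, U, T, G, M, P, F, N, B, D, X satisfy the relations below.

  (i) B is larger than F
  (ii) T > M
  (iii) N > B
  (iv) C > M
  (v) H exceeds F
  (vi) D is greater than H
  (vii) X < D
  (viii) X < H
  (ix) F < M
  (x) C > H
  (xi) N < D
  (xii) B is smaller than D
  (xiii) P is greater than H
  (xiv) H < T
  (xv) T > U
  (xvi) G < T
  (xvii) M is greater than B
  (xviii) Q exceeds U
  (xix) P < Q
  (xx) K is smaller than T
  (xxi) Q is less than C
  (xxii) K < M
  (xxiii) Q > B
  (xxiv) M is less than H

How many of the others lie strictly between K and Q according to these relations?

3

Chaining upward from K reaches: M, H, T, P, D, C.
Chaining downward from Q reaches: F, U, B, X, M, H, P.
Strictly between K and Q are those in both lists: M, H, P — 3 elements.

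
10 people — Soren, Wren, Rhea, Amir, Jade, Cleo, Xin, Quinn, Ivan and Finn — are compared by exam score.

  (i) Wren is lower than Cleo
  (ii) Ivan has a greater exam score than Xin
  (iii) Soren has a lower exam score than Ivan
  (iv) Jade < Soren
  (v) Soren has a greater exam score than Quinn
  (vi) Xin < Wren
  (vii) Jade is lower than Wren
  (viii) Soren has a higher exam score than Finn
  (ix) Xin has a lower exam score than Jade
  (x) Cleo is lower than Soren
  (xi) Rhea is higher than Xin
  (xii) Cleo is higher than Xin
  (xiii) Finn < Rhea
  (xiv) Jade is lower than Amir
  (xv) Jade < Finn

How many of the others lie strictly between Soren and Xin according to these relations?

The relations place Xin below Soren. An element lies strictly between them when it is forced above Xin and also forced below Soren.
Above Xin: {Jade, Wren, Cleo, Finn, Rhea, Ivan, Amir}. Below Soren: {Quinn, Jade, Wren, Cleo, Finn}.
Intersection: {Jade, Wren, Cleo, Finn} — 4.

4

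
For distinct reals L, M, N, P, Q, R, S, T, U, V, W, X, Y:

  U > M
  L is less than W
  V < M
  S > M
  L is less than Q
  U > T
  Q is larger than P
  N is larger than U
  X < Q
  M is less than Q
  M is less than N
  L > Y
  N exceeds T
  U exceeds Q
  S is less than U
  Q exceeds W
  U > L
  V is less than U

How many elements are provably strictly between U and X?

1

The relations place X below U. An element lies strictly between them when it is forced above X and also forced below U.
Above X: {Q, N}. Below U: {Y, P, L, V, M, W, T, S, Q}.
Intersection: {Q} — 1.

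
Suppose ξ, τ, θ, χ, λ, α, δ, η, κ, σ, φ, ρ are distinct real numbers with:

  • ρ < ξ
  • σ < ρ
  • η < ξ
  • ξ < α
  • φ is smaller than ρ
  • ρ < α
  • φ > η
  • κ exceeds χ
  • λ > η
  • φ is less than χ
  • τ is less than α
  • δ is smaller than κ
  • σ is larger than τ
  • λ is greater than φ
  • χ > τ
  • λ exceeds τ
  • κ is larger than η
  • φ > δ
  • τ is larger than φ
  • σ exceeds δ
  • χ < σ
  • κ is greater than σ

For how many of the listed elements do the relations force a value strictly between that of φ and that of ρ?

Chaining upward from φ reaches: τ, χ, σ, ξ, κ, α, λ.
Chaining downward from ρ reaches: η, δ, τ, χ, σ.
Strictly between φ and ρ are those in both lists: τ, χ, σ — 3 elements.

3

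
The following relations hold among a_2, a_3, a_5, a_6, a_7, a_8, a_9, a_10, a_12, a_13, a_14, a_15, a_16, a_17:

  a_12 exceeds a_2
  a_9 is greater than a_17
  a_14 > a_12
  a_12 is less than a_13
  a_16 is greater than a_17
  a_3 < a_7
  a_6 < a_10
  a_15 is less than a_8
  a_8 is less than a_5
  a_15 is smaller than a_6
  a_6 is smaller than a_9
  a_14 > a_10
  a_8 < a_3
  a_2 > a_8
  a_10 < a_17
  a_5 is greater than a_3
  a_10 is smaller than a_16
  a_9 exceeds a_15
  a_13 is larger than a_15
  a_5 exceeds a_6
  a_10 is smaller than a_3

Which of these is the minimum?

a_15

Chaining upward from a_15: directly above it, a_6, a_8, a_9, a_13; then a_10, a_2, a_3, a_5; then a_17, a_12, a_16, a_14, a_7.
That covers every other element, and nothing is given below a_15, so a_15 is the minimum.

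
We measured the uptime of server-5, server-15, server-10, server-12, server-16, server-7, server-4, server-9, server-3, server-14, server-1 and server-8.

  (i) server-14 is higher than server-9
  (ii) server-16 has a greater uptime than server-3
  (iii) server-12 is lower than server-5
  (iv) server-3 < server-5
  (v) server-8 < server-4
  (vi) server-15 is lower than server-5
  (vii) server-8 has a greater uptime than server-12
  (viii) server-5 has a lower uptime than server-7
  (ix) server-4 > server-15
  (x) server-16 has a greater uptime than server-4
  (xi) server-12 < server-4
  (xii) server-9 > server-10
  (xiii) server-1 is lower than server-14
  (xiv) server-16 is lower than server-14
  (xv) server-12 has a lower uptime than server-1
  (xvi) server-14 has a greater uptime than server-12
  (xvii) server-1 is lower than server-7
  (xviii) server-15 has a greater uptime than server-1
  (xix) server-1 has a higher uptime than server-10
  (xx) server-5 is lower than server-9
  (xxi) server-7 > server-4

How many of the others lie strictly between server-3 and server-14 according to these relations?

3

Chaining upward from server-3 reaches: server-5, server-9, server-16, server-7.
Chaining downward from server-14 reaches: server-12, server-10, server-1, server-8, server-15, server-5, server-9, server-4, server-16.
Strictly between server-3 and server-14 are those in both lists: server-5, server-9, server-16 — 3 elements.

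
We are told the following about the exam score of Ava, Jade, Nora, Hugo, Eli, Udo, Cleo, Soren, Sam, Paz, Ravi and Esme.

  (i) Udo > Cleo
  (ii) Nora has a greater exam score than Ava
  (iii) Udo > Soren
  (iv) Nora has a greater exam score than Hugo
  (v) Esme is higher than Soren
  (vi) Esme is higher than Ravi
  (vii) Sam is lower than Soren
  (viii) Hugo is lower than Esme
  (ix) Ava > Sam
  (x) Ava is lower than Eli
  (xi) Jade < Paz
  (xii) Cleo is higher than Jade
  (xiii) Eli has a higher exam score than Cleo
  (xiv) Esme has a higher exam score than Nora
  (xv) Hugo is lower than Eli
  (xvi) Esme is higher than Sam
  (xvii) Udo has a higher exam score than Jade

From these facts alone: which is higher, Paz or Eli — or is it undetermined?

undetermined

Following every chain through Paz: below Paz we get Jade.
Eli is not reached, and no chain runs the other way from Eli to Paz.
So the given relations leave the order of Paz and Eli undetermined.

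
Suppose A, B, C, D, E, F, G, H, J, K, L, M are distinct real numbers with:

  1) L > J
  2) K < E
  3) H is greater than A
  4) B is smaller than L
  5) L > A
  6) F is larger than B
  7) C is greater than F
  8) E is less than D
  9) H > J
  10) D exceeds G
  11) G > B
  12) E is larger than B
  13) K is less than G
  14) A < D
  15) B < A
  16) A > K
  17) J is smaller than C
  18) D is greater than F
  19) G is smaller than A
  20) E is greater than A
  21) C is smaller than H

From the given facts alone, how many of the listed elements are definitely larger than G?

The elements the relations force above G are A, H, E, D, L — no chain reaches any other.
That is 5.

5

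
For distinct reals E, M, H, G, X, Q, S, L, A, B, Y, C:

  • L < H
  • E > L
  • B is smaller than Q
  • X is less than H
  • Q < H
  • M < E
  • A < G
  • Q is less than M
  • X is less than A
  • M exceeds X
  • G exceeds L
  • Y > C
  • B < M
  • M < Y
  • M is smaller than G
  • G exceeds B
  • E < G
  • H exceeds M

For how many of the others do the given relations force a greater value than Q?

5

From Q the given relations immediately reach M, H.
From those, E, Y, G — 5 in total.
Nothing else is reachable above Q; 5 in all.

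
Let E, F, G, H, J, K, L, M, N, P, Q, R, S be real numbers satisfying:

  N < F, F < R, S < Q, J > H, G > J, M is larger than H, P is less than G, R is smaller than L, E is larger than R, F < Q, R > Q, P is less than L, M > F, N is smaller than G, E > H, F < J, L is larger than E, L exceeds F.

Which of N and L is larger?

L

Chaining the given relations: N < F < Q < R < E < L.
So N < L; L is the larger of the two.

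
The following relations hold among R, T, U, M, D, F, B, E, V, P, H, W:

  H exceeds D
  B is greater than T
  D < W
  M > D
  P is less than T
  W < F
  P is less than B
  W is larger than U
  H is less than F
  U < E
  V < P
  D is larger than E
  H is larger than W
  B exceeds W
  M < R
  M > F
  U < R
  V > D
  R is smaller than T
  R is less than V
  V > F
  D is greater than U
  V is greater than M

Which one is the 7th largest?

F

Piecing the relations together gives one ordering: U < E < D < W < H < F < M < R < V < P < T < B.
The 7th largest is F.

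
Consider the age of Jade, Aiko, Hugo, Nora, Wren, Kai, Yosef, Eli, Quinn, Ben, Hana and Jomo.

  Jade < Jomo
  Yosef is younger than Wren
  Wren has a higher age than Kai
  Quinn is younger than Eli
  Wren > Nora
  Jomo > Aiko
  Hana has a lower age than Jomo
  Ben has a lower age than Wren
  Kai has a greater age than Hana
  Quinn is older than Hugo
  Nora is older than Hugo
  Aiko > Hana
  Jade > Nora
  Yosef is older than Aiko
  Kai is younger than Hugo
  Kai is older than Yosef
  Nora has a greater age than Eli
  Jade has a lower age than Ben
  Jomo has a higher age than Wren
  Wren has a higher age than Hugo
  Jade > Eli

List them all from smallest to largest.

The consecutive links are each given: Hana < Aiko; Aiko < Yosef; Yosef < Kai; Kai < Hugo; Hugo < Quinn; Quinn < Eli; Eli < Nora; Nora < Jade; Jade < Ben; Ben < Wren; Wren < Jomo.

Hana < Aiko < Yosef < Kai < Hugo < Quinn < Eli < Nora < Jade < Ben < Wren < Jomo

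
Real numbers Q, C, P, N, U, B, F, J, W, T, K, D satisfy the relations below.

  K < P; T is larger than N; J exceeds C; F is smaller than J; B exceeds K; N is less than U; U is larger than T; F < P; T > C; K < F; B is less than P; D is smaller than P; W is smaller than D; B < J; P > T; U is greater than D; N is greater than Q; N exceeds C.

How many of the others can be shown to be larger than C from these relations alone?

5

From C the given relations immediately reach N, T, J.
From those, P, U — 5 in total.
Nothing else is reachable above C; 5 in all.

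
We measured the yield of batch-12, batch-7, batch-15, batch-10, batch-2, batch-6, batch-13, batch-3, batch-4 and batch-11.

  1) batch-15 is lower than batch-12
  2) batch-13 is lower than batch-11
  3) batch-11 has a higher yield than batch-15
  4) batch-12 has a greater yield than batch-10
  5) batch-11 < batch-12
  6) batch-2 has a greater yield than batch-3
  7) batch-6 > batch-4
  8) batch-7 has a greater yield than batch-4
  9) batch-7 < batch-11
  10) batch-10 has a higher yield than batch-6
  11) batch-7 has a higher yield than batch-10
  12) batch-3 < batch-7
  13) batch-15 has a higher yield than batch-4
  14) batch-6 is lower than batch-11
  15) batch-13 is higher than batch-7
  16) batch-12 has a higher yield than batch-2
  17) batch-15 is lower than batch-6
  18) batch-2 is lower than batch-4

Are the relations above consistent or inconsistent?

The single ordering batch-3 < batch-2 < batch-4 < batch-15 < batch-6 < batch-10 < batch-7 < batch-13 < batch-11 < batch-12 satisfies every listed relation, so no contradiction arises.

consistent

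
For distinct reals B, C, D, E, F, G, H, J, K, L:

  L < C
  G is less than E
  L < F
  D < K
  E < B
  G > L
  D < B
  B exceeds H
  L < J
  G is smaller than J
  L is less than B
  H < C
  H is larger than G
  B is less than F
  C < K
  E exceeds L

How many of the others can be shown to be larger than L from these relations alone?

8

From L the given relations immediately reach G, E, B, C, J, F.
From those, H, K — 8 in total.
Nothing else is reachable above L; 8 in all.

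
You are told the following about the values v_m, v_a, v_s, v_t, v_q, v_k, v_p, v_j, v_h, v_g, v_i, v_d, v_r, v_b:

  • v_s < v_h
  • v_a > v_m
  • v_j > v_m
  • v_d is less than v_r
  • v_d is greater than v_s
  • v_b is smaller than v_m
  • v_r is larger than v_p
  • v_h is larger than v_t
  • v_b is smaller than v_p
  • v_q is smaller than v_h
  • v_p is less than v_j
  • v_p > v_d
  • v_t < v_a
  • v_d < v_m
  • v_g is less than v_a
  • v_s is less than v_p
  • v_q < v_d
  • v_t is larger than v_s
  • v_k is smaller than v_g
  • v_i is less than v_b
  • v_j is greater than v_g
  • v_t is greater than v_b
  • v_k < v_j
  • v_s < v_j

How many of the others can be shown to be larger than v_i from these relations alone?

From v_i the given relations immediately reach v_b.
From those, v_m, v_t, v_p — 4 in total.
From those, v_a, v_r, v_h, v_j — 8 in total.
Nothing else is reachable above v_i; 8 in all.

8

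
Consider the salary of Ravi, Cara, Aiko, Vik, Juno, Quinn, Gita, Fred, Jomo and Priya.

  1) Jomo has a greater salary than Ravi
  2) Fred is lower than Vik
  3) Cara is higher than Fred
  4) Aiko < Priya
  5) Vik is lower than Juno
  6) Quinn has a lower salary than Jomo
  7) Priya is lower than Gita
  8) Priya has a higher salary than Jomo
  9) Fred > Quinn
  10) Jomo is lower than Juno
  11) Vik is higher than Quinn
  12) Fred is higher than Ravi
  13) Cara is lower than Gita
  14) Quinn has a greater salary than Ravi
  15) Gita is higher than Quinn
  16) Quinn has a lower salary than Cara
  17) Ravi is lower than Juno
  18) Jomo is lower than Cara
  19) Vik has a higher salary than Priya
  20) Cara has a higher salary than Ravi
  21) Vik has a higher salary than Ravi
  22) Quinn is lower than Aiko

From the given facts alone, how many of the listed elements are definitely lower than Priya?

The elements the relations force below Priya are Ravi, Quinn, Jomo, Aiko — no chain reaches any other.
That is 4.

4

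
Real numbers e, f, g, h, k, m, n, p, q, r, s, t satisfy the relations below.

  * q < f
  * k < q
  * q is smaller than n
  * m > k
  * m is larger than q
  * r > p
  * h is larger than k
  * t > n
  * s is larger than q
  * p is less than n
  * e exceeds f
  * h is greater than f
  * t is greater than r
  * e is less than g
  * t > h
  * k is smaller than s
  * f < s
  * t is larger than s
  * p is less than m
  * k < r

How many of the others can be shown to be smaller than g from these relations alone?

The elements the relations force below g are k, q, f, e — no chain reaches any other.
That is 4.

4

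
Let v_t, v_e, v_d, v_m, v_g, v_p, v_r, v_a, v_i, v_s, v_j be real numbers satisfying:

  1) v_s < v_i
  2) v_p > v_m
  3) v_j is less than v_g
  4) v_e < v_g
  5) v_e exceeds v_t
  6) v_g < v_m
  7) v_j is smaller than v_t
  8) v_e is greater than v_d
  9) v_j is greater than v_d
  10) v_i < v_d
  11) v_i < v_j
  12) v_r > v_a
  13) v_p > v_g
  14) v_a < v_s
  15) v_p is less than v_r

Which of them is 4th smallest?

v_d

Chaining the given pairs: v_a < v_s < v_i < v_d < v_j < v_t < v_e < v_g < v_m < v_p < v_r.
The 4th smallest is v_d.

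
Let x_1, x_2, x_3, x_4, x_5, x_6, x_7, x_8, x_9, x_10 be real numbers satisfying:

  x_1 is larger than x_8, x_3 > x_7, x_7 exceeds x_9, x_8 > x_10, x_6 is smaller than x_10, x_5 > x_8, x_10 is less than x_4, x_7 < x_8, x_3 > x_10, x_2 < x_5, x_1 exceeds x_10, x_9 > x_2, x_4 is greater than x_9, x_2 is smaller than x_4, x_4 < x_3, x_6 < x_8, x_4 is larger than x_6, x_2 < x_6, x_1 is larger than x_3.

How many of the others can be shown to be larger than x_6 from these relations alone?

From x_6 the given relations immediately reach x_10, x_4, x_8.
From those, x_3, x_1, x_5 — 6 in total.
Nothing else is reachable above x_6; 6 in all.

6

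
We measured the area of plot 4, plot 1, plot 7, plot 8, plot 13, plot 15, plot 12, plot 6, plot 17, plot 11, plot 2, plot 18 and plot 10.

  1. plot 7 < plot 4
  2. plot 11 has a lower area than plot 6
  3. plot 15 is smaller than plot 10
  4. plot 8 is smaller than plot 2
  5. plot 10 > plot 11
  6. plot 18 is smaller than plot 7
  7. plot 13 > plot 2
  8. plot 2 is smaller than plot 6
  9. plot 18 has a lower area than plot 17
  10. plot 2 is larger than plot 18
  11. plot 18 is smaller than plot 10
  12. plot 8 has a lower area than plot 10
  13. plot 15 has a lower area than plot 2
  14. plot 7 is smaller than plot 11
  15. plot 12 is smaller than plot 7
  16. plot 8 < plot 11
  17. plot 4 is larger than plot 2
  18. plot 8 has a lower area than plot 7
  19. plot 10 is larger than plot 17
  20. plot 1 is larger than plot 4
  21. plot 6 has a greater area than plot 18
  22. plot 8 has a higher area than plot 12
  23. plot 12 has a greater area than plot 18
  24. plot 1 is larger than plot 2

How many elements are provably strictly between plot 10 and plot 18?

The relations place plot 18 below plot 10. An element lies strictly between them when it is forced above plot 18 and also forced below plot 10.
Above plot 18: {plot 12, plot 8, plot 2, plot 7, plot 17, plot 4, plot 13, plot 11, plot 6, plot 1}. Below plot 10: {plot 12, plot 8, plot 15, plot 7, plot 17, plot 11}.
Intersection: {plot 12, plot 8, plot 7, plot 17, plot 11} — 5.

5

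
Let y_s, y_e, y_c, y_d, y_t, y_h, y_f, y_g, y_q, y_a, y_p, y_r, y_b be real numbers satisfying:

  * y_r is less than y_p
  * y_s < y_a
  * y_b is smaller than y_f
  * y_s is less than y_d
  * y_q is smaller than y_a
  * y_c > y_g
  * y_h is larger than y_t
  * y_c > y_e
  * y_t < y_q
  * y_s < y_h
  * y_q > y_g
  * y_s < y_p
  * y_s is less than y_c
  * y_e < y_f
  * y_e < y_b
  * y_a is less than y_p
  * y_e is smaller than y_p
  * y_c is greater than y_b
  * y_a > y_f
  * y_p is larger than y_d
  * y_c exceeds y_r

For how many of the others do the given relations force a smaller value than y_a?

7

Directly below y_a: y_s, y_q, y_f.
One step further: y_g, y_t, y_e, y_b (7 so far).
Nothing else is reachable below y_a; 7 in all.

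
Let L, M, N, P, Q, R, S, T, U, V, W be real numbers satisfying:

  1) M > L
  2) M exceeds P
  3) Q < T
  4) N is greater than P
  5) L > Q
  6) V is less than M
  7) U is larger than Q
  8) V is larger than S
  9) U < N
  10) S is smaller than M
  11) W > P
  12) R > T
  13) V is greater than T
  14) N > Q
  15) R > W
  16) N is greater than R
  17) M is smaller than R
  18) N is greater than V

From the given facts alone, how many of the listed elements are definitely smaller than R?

From R the given relations immediately reach T, M, W.
From those, Q, S, L, V, P — 8 in total.
No other element is forced below R by the given relations, so the count is 8.

8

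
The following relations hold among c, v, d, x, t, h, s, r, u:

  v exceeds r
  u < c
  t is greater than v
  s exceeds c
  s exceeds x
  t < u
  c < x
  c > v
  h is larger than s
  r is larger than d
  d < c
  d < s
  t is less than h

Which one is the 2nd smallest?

The consecutive relations fix a unique order: d < r < v < t < u < c < x < s < h.
Counting 2 from the smallest end gives r.

r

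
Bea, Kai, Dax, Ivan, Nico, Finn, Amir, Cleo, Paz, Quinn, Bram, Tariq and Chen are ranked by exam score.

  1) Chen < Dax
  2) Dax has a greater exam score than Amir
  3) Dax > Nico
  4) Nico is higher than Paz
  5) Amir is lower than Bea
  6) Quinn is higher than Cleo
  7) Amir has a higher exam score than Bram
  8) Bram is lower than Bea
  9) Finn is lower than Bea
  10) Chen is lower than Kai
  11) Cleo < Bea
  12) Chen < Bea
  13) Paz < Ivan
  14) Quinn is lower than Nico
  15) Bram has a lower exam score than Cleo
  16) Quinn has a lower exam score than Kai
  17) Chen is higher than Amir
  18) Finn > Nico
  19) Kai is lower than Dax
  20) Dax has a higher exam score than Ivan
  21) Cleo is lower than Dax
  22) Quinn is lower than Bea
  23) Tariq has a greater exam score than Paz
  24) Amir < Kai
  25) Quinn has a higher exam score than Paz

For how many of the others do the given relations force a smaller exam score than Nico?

4

From Nico the given relations immediately reach Paz, Quinn.
From those, Cleo — 3 in total.
From those, Bram — 4 in total.
Nothing else is reachable below Nico; 4 in all.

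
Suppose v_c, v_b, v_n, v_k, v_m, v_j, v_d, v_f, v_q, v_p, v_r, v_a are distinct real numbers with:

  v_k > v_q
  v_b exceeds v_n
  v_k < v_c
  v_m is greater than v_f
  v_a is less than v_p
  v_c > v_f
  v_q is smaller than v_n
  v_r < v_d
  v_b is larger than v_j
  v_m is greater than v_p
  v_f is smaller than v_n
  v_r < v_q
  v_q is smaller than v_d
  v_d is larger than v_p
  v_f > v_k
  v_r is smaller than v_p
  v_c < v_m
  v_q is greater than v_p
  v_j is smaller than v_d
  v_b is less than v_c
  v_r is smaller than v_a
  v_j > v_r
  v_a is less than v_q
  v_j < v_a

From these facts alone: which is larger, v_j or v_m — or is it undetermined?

v_m

The relevant relations are v_j < v_a; v_a < v_p; v_p < v_q; v_q < v_k; v_k < v_f; v_f < v_n; v_n < v_b; v_b < v_c; v_c < v_m.
Together: v_j < v_a < v_p < v_q < v_k < v_f < v_n < v_b < v_c < v_m.
So v_m is larger.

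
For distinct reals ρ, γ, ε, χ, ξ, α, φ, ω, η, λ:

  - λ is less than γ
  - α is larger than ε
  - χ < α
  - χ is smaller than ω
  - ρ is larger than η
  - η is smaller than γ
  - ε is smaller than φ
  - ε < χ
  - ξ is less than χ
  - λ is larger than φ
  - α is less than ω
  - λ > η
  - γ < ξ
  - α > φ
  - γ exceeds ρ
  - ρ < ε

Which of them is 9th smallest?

α

The consecutive relations fix a unique order: η < ρ < ε < φ < λ < γ < ξ < χ < α < ω.
Counting 9 from the smallest end gives α.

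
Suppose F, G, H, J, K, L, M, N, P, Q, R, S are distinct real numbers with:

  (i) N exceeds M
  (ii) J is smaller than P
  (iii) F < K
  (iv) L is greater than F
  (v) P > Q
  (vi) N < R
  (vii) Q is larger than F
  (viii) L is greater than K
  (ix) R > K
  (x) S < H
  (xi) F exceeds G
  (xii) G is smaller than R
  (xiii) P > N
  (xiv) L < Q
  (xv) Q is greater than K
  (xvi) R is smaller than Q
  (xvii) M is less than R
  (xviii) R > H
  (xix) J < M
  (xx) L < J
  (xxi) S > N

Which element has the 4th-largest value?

The consecutive relations fix a unique order: G < F < K < L < J < M < N < S < H < R < Q < P.
The 4th largest is H.

H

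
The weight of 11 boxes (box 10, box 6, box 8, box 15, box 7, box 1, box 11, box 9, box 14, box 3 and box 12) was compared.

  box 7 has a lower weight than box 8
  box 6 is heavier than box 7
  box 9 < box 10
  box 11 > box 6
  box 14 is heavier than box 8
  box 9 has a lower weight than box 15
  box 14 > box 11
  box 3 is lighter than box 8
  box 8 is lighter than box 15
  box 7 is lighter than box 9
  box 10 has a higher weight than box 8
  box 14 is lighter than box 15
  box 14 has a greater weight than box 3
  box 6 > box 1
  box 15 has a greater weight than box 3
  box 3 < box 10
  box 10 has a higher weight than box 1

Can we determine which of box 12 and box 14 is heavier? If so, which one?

undetermined

Following every chain through box 12: nothing is chained to box 12.
box 14 is not reached, and no chain runs the other way from box 14 to box 12.
So the given relations leave the order of box 12 and box 14 undetermined.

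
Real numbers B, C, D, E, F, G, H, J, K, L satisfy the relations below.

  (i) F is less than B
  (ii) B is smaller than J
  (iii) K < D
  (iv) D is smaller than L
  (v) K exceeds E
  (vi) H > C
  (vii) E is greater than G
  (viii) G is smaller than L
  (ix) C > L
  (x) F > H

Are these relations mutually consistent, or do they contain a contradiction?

The single ordering G < E < K < D < L < C < H < F < B < J satisfies every listed relation, so no contradiction arises.

consistent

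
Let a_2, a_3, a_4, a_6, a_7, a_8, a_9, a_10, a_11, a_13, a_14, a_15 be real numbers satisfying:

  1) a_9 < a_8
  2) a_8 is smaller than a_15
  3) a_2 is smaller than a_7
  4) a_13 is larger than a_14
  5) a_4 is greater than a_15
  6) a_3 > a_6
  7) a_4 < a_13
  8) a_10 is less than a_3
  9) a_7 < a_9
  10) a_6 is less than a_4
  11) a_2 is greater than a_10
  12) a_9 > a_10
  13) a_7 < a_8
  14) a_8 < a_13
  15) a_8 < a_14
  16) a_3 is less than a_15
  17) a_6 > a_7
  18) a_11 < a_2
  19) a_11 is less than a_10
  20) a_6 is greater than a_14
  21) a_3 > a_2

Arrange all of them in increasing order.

Each adjacent pair is fixed by a given relation: a_11 < a_10; a_10 < a_2; a_2 < a_7; a_7 < a_9; a_9 < a_8; a_8 < a_14; a_14 < a_6; a_6 < a_3; a_3 < a_15; a_15 < a_4; a_4 < a_13. Chaining them end to end gives the full order.

a_11 < a_10 < a_2 < a_7 < a_9 < a_8 < a_14 < a_6 < a_3 < a_15 < a_4 < a_13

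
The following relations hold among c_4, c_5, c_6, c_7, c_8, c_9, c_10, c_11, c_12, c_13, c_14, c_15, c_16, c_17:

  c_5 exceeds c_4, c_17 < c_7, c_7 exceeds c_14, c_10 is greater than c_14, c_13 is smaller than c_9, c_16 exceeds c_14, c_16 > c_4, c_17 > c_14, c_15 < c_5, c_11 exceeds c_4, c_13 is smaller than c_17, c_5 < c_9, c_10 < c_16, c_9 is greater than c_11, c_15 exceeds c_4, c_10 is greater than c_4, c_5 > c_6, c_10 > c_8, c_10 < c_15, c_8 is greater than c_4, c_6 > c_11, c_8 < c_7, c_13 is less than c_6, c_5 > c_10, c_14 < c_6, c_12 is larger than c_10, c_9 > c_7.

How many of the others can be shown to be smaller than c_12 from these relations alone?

4

The elements the relations force below c_12 are c_14, c_4, c_8, c_10 — no chain reaches any other.
That is 4.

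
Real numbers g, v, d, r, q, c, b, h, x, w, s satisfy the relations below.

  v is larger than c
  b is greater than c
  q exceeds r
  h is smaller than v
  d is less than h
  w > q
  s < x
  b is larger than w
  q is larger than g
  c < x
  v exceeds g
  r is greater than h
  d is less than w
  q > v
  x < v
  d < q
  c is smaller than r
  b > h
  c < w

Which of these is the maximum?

c is not greatest since c < v; g is not greatest since g < q; d is not greatest since d < q; h is not greatest since h < r; r is not greatest since r < q; s is not greatest since s < x; x is not greatest since x < v; v is not greatest since v < q; q is not greatest since q < w; w is not greatest since w < b.
Only b has nothing above it, so b is the maximum.

b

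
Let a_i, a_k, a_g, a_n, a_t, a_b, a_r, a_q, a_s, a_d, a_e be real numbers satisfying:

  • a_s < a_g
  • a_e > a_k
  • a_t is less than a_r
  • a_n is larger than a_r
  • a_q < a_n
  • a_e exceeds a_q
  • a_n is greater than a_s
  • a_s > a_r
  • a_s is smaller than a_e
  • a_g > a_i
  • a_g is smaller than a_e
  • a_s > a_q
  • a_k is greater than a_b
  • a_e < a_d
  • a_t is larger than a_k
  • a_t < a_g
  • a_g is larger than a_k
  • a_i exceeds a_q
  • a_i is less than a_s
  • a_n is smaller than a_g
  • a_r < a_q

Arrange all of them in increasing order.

Nothing is placed below a_b, so it is least; from there a_b < a_k; a_k < a_t; a_t < a_r; a_r < a_q; a_q < a_i; a_i < a_s; a_s < a_n; a_n < a_g; a_g < a_e; a_e < a_d, each given directly.

a_b < a_k < a_t < a_r < a_q < a_i < a_s < a_n < a_g < a_e < a_d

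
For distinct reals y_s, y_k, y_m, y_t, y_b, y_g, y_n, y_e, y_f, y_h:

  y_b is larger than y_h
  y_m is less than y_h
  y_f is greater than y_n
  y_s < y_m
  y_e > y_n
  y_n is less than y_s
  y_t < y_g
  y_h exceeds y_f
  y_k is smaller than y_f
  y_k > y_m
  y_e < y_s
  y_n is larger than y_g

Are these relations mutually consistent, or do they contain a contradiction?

consistent

The single ordering y_t < y_g < y_n < y_e < y_s < y_m < y_k < y_f < y_h < y_b satisfies every listed relation, so no contradiction arises.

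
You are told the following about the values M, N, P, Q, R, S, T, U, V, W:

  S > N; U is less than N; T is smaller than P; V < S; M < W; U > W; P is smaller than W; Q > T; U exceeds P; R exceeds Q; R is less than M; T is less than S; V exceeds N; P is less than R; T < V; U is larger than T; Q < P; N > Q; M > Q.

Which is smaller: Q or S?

Q < P and P < R give Q < R.
Then R < M extends the chain to M.
Then M < W extends the chain to W.
With W < U: Q < P < R < M < W < U.
Then U < N extends the chain to N.
With N < V: Q < P < R < M < W < U < N < V.
Then V < S extends the chain to S.
So Q < S; Q is the smaller of the two.

Q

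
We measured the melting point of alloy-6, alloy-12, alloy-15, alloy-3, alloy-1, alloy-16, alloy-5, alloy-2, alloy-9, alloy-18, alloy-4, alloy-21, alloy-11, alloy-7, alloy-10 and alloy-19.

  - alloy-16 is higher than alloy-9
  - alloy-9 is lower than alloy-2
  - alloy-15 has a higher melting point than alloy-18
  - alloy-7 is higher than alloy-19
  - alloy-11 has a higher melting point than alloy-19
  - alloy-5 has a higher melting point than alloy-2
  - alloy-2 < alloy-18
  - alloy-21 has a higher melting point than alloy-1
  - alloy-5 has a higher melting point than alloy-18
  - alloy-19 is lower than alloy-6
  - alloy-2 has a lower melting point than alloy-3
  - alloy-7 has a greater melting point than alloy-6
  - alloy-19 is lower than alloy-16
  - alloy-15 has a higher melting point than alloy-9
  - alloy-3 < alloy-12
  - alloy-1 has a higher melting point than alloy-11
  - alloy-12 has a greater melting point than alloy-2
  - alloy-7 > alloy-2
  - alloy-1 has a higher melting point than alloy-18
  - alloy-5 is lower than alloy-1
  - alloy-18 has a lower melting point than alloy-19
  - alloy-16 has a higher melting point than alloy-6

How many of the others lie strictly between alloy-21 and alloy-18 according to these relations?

Chaining upward from alloy-18 reaches: alloy-19, alloy-11, alloy-6, alloy-5, alloy-1, alloy-15, alloy-7, alloy-16.
Chaining downward from alloy-21 reaches: alloy-9, alloy-2, alloy-19, alloy-11, alloy-5, alloy-1.
Strictly between alloy-18 and alloy-21 are those in both lists: alloy-19, alloy-11, alloy-5, alloy-1 — 4 elements.

4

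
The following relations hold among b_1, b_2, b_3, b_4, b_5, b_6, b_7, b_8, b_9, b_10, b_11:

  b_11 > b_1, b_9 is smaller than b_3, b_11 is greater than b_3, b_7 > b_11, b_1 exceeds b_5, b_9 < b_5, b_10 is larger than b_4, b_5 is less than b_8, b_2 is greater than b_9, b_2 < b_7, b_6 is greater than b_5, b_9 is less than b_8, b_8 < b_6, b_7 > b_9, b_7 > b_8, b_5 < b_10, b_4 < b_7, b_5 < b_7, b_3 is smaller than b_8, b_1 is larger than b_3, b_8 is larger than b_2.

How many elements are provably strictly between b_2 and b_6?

The relations place b_2 below b_6. An element lies strictly between them when it is forced above b_2 and also forced below b_6.
Above b_2: {b_8, b_7}. Below b_6: {b_9, b_5, b_3, b_8}.
Intersection: {b_8} — 1.

1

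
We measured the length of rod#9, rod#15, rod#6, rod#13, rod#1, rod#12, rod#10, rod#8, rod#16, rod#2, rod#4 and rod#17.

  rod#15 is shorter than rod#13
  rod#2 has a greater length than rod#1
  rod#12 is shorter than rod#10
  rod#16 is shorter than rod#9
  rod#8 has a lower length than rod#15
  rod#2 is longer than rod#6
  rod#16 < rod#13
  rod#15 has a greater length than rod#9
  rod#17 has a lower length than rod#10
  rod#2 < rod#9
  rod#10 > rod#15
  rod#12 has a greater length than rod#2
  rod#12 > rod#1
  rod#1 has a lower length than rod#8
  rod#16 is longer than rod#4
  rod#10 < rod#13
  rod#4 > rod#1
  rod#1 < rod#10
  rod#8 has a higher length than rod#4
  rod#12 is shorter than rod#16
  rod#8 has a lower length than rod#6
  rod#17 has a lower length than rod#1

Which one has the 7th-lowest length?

Chaining the given pairs: rod#17 < rod#1 < rod#4 < rod#8 < rod#6 < rod#2 < rod#12 < rod#16 < rod#9 < rod#15 < rod#10 < rod#13.
The 7th smallest is rod#12.

rod#12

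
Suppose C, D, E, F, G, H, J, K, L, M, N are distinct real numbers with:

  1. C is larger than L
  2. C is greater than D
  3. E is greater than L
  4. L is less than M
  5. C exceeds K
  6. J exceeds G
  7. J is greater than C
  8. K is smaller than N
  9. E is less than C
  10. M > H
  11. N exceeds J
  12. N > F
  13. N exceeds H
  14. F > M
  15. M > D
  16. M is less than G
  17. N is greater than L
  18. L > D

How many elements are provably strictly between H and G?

Chaining upward from H reaches: M, F, J, N.
Chaining downward from G reaches: D, L, M.
Strictly between H and G are those in both lists: M — 1 element.

1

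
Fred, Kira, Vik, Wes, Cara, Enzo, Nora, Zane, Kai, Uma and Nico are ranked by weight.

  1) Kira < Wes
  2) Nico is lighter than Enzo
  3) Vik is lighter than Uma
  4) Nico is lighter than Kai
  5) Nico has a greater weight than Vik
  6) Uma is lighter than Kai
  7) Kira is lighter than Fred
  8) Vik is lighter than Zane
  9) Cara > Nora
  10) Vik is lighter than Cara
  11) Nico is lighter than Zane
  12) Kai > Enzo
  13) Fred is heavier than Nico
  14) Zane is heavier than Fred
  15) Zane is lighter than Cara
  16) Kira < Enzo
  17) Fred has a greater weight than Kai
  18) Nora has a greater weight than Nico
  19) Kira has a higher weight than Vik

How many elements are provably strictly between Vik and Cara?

Chaining upward from Vik reaches: Nico, Uma, Nora, Kira, Wes, Enzo, Kai, Fred, Zane.
Chaining downward from Cara reaches: Nico, Uma, Nora, Kira, Enzo, Kai, Fred, Zane.
Strictly between Vik and Cara are those in both lists: Nico, Uma, Nora, Kira, Enzo, Kai, Fred, Zane — 8 elements.

8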